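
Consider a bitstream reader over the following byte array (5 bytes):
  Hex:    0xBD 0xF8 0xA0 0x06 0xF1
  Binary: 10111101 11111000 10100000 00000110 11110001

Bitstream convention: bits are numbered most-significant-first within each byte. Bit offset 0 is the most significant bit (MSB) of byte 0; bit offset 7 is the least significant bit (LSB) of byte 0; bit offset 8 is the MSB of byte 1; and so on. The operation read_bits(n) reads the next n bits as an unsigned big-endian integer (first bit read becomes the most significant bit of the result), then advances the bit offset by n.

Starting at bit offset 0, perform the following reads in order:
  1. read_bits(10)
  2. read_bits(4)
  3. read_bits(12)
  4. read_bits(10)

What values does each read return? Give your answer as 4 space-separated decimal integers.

Answer: 759 14 640 111

Derivation:
Read 1: bits[0:10] width=10 -> value=759 (bin 1011110111); offset now 10 = byte 1 bit 2; 30 bits remain
Read 2: bits[10:14] width=4 -> value=14 (bin 1110); offset now 14 = byte 1 bit 6; 26 bits remain
Read 3: bits[14:26] width=12 -> value=640 (bin 001010000000); offset now 26 = byte 3 bit 2; 14 bits remain
Read 4: bits[26:36] width=10 -> value=111 (bin 0001101111); offset now 36 = byte 4 bit 4; 4 bits remain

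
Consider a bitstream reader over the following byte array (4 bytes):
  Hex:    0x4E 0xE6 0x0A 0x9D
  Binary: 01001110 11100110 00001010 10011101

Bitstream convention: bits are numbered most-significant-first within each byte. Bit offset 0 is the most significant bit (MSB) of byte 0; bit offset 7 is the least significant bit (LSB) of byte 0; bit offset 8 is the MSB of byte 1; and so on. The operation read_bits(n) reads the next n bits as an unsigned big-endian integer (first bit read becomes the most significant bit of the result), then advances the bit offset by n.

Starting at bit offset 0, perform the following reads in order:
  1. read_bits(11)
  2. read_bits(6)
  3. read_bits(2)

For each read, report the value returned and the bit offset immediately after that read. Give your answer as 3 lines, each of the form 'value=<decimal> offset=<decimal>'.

Read 1: bits[0:11] width=11 -> value=631 (bin 01001110111); offset now 11 = byte 1 bit 3; 21 bits remain
Read 2: bits[11:17] width=6 -> value=12 (bin 001100); offset now 17 = byte 2 bit 1; 15 bits remain
Read 3: bits[17:19] width=2 -> value=0 (bin 00); offset now 19 = byte 2 bit 3; 13 bits remain

Answer: value=631 offset=11
value=12 offset=17
value=0 offset=19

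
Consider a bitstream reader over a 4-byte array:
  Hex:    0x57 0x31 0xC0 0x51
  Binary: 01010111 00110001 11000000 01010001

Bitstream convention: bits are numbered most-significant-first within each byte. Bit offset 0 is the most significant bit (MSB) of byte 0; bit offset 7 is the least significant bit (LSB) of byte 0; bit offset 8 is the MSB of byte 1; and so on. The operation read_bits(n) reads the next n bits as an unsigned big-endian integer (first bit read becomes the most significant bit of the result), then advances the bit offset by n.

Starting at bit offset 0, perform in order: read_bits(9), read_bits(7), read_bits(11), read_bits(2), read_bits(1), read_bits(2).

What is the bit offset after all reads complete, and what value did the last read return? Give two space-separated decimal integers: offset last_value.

Answer: 32 1

Derivation:
Read 1: bits[0:9] width=9 -> value=174 (bin 010101110); offset now 9 = byte 1 bit 1; 23 bits remain
Read 2: bits[9:16] width=7 -> value=49 (bin 0110001); offset now 16 = byte 2 bit 0; 16 bits remain
Read 3: bits[16:27] width=11 -> value=1538 (bin 11000000010); offset now 27 = byte 3 bit 3; 5 bits remain
Read 4: bits[27:29] width=2 -> value=2 (bin 10); offset now 29 = byte 3 bit 5; 3 bits remain
Read 5: bits[29:30] width=1 -> value=0 (bin 0); offset now 30 = byte 3 bit 6; 2 bits remain
Read 6: bits[30:32] width=2 -> value=1 (bin 01); offset now 32 = byte 4 bit 0; 0 bits remain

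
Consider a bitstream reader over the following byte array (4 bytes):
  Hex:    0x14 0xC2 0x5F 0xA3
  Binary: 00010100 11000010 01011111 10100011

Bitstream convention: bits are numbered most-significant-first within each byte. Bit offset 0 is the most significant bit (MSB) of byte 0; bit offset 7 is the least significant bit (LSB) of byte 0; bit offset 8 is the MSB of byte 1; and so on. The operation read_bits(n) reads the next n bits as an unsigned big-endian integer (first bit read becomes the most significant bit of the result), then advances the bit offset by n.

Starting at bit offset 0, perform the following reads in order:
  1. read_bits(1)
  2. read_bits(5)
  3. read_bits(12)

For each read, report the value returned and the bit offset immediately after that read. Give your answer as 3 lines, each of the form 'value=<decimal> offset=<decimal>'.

Read 1: bits[0:1] width=1 -> value=0 (bin 0); offset now 1 = byte 0 bit 1; 31 bits remain
Read 2: bits[1:6] width=5 -> value=5 (bin 00101); offset now 6 = byte 0 bit 6; 26 bits remain
Read 3: bits[6:18] width=12 -> value=777 (bin 001100001001); offset now 18 = byte 2 bit 2; 14 bits remain

Answer: value=0 offset=1
value=5 offset=6
value=777 offset=18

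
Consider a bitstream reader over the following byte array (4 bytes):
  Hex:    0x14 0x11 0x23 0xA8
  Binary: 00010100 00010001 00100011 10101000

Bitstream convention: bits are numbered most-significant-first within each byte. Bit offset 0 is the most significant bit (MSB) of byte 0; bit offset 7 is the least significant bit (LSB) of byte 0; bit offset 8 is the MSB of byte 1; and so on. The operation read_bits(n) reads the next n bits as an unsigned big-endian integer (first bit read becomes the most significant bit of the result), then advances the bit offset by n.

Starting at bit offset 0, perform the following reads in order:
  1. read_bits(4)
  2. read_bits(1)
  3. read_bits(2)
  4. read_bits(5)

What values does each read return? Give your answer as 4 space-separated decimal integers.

Read 1: bits[0:4] width=4 -> value=1 (bin 0001); offset now 4 = byte 0 bit 4; 28 bits remain
Read 2: bits[4:5] width=1 -> value=0 (bin 0); offset now 5 = byte 0 bit 5; 27 bits remain
Read 3: bits[5:7] width=2 -> value=2 (bin 10); offset now 7 = byte 0 bit 7; 25 bits remain
Read 4: bits[7:12] width=5 -> value=1 (bin 00001); offset now 12 = byte 1 bit 4; 20 bits remain

Answer: 1 0 2 1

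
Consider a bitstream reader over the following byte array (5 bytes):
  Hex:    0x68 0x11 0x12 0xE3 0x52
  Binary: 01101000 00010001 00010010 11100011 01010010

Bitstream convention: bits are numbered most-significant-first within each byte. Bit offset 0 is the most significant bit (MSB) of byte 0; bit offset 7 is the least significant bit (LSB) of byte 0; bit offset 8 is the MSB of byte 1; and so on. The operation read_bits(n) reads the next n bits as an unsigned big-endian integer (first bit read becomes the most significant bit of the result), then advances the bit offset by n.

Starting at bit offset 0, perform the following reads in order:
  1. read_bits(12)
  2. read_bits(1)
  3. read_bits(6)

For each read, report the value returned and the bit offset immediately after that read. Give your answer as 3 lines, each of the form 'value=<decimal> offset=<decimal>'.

Answer: value=1665 offset=12
value=0 offset=13
value=8 offset=19

Derivation:
Read 1: bits[0:12] width=12 -> value=1665 (bin 011010000001); offset now 12 = byte 1 bit 4; 28 bits remain
Read 2: bits[12:13] width=1 -> value=0 (bin 0); offset now 13 = byte 1 bit 5; 27 bits remain
Read 3: bits[13:19] width=6 -> value=8 (bin 001000); offset now 19 = byte 2 bit 3; 21 bits remain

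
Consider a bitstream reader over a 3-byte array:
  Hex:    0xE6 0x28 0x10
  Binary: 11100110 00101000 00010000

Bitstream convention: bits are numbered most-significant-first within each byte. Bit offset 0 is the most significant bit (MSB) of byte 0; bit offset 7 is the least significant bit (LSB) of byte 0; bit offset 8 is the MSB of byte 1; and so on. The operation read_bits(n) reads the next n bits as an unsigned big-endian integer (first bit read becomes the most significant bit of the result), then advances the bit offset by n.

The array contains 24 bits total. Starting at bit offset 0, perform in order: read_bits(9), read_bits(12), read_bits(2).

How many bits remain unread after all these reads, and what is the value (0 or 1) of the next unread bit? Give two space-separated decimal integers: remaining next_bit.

Read 1: bits[0:9] width=9 -> value=460 (bin 111001100); offset now 9 = byte 1 bit 1; 15 bits remain
Read 2: bits[9:21] width=12 -> value=1282 (bin 010100000010); offset now 21 = byte 2 bit 5; 3 bits remain
Read 3: bits[21:23] width=2 -> value=0 (bin 00); offset now 23 = byte 2 bit 7; 1 bits remain

Answer: 1 0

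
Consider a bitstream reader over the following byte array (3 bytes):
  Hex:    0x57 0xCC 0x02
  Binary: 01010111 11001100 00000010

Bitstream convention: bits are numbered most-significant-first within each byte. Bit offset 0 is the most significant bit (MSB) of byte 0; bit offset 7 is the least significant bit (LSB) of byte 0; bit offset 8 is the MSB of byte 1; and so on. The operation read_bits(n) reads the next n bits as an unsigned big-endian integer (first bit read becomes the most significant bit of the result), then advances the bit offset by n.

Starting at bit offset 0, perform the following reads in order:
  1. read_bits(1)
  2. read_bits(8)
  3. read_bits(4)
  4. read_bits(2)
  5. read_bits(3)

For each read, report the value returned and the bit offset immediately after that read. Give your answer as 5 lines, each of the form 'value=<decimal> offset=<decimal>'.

Read 1: bits[0:1] width=1 -> value=0 (bin 0); offset now 1 = byte 0 bit 1; 23 bits remain
Read 2: bits[1:9] width=8 -> value=175 (bin 10101111); offset now 9 = byte 1 bit 1; 15 bits remain
Read 3: bits[9:13] width=4 -> value=9 (bin 1001); offset now 13 = byte 1 bit 5; 11 bits remain
Read 4: bits[13:15] width=2 -> value=2 (bin 10); offset now 15 = byte 1 bit 7; 9 bits remain
Read 5: bits[15:18] width=3 -> value=0 (bin 000); offset now 18 = byte 2 bit 2; 6 bits remain

Answer: value=0 offset=1
value=175 offset=9
value=9 offset=13
value=2 offset=15
value=0 offset=18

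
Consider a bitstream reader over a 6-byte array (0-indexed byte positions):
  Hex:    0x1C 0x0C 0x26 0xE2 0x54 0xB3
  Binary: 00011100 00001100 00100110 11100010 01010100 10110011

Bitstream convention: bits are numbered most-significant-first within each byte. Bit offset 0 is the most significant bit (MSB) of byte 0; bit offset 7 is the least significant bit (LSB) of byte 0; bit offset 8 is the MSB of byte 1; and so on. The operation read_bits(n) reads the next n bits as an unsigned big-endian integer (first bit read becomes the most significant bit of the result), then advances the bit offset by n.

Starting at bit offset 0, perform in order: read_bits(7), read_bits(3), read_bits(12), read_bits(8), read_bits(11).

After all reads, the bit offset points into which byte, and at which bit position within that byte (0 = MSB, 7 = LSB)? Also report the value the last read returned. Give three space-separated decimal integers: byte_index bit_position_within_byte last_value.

Read 1: bits[0:7] width=7 -> value=14 (bin 0001110); offset now 7 = byte 0 bit 7; 41 bits remain
Read 2: bits[7:10] width=3 -> value=0 (bin 000); offset now 10 = byte 1 bit 2; 38 bits remain
Read 3: bits[10:22] width=12 -> value=777 (bin 001100001001); offset now 22 = byte 2 bit 6; 26 bits remain
Read 4: bits[22:30] width=8 -> value=184 (bin 10111000); offset now 30 = byte 3 bit 6; 18 bits remain
Read 5: bits[30:41] width=11 -> value=1193 (bin 10010101001); offset now 41 = byte 5 bit 1; 7 bits remain

Answer: 5 1 1193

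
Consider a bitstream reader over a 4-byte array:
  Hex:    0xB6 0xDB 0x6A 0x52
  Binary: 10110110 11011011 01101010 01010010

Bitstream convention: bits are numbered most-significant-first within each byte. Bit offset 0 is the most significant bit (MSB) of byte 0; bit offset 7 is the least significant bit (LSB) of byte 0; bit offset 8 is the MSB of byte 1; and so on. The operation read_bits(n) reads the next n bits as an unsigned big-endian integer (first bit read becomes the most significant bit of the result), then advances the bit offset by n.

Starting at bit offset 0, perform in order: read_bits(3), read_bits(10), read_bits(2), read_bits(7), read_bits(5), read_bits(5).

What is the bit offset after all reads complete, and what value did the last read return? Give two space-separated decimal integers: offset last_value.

Read 1: bits[0:3] width=3 -> value=5 (bin 101); offset now 3 = byte 0 bit 3; 29 bits remain
Read 2: bits[3:13] width=10 -> value=731 (bin 1011011011); offset now 13 = byte 1 bit 5; 19 bits remain
Read 3: bits[13:15] width=2 -> value=1 (bin 01); offset now 15 = byte 1 bit 7; 17 bits remain
Read 4: bits[15:22] width=7 -> value=90 (bin 1011010); offset now 22 = byte 2 bit 6; 10 bits remain
Read 5: bits[22:27] width=5 -> value=18 (bin 10010); offset now 27 = byte 3 bit 3; 5 bits remain
Read 6: bits[27:32] width=5 -> value=18 (bin 10010); offset now 32 = byte 4 bit 0; 0 bits remain

Answer: 32 18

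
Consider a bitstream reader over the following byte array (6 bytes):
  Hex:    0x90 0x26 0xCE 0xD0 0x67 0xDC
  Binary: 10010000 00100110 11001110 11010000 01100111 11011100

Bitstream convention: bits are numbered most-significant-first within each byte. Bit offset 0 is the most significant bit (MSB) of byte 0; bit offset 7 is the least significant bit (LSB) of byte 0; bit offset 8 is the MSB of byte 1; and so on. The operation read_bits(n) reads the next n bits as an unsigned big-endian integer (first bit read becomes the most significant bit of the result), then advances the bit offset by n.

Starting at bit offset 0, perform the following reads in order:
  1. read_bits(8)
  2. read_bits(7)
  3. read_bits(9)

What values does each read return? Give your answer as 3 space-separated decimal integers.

Answer: 144 19 206

Derivation:
Read 1: bits[0:8] width=8 -> value=144 (bin 10010000); offset now 8 = byte 1 bit 0; 40 bits remain
Read 2: bits[8:15] width=7 -> value=19 (bin 0010011); offset now 15 = byte 1 bit 7; 33 bits remain
Read 3: bits[15:24] width=9 -> value=206 (bin 011001110); offset now 24 = byte 3 bit 0; 24 bits remain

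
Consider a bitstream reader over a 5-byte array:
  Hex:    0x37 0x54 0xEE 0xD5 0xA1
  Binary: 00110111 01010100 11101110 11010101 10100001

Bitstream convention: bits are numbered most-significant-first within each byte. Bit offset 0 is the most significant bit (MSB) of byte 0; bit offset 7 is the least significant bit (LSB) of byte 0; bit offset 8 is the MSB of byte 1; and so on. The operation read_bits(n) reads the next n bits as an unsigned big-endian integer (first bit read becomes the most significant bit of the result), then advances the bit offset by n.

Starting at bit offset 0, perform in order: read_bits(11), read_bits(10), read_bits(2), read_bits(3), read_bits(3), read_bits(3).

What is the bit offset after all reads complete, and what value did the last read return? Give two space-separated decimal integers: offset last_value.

Answer: 32 5

Derivation:
Read 1: bits[0:11] width=11 -> value=442 (bin 00110111010); offset now 11 = byte 1 bit 3; 29 bits remain
Read 2: bits[11:21] width=10 -> value=669 (bin 1010011101); offset now 21 = byte 2 bit 5; 19 bits remain
Read 3: bits[21:23] width=2 -> value=3 (bin 11); offset now 23 = byte 2 bit 7; 17 bits remain
Read 4: bits[23:26] width=3 -> value=3 (bin 011); offset now 26 = byte 3 bit 2; 14 bits remain
Read 5: bits[26:29] width=3 -> value=2 (bin 010); offset now 29 = byte 3 bit 5; 11 bits remain
Read 6: bits[29:32] width=3 -> value=5 (bin 101); offset now 32 = byte 4 bit 0; 8 bits remain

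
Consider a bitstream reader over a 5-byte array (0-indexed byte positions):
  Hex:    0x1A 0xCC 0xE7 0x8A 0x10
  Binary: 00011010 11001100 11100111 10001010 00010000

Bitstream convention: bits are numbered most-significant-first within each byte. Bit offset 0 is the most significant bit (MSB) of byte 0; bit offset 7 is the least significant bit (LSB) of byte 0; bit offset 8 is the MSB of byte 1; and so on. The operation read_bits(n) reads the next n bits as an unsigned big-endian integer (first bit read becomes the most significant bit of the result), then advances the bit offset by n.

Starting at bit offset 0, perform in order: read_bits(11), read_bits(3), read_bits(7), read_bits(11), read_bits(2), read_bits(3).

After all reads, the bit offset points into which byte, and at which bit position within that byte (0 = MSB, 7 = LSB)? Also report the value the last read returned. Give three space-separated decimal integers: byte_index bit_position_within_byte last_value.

Answer: 4 5 2

Derivation:
Read 1: bits[0:11] width=11 -> value=214 (bin 00011010110); offset now 11 = byte 1 bit 3; 29 bits remain
Read 2: bits[11:14] width=3 -> value=3 (bin 011); offset now 14 = byte 1 bit 6; 26 bits remain
Read 3: bits[14:21] width=7 -> value=28 (bin 0011100); offset now 21 = byte 2 bit 5; 19 bits remain
Read 4: bits[21:32] width=11 -> value=1930 (bin 11110001010); offset now 32 = byte 4 bit 0; 8 bits remain
Read 5: bits[32:34] width=2 -> value=0 (bin 00); offset now 34 = byte 4 bit 2; 6 bits remain
Read 6: bits[34:37] width=3 -> value=2 (bin 010); offset now 37 = byte 4 bit 5; 3 bits remain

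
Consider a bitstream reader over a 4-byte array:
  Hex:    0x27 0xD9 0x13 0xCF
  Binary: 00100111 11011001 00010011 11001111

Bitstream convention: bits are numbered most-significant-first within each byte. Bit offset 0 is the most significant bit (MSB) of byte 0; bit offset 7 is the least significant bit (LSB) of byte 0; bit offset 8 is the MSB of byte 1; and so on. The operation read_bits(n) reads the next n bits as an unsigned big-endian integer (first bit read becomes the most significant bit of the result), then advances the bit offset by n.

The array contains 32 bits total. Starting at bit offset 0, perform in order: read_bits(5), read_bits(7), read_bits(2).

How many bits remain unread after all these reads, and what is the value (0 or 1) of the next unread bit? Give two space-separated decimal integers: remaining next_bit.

Answer: 18 0

Derivation:
Read 1: bits[0:5] width=5 -> value=4 (bin 00100); offset now 5 = byte 0 bit 5; 27 bits remain
Read 2: bits[5:12] width=7 -> value=125 (bin 1111101); offset now 12 = byte 1 bit 4; 20 bits remain
Read 3: bits[12:14] width=2 -> value=2 (bin 10); offset now 14 = byte 1 bit 6; 18 bits remain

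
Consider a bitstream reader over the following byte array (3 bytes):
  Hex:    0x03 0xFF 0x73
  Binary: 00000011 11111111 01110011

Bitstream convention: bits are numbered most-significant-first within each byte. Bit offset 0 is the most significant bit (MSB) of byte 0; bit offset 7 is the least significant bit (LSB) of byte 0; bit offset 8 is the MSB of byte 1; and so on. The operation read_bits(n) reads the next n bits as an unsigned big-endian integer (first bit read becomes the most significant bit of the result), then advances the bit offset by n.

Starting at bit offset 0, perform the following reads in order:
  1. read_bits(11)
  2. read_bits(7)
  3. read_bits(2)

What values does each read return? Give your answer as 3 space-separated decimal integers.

Answer: 31 125 3

Derivation:
Read 1: bits[0:11] width=11 -> value=31 (bin 00000011111); offset now 11 = byte 1 bit 3; 13 bits remain
Read 2: bits[11:18] width=7 -> value=125 (bin 1111101); offset now 18 = byte 2 bit 2; 6 bits remain
Read 3: bits[18:20] width=2 -> value=3 (bin 11); offset now 20 = byte 2 bit 4; 4 bits remain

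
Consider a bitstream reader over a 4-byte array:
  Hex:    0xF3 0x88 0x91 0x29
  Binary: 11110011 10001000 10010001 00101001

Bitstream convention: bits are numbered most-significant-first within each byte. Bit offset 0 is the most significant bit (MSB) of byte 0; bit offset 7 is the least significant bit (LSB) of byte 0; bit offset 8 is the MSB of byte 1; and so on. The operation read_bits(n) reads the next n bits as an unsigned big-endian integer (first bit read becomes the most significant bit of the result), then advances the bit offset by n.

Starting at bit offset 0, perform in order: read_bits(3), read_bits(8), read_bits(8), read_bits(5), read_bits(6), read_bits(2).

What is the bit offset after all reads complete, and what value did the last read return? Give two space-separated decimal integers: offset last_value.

Read 1: bits[0:3] width=3 -> value=7 (bin 111); offset now 3 = byte 0 bit 3; 29 bits remain
Read 2: bits[3:11] width=8 -> value=156 (bin 10011100); offset now 11 = byte 1 bit 3; 21 bits remain
Read 3: bits[11:19] width=8 -> value=68 (bin 01000100); offset now 19 = byte 2 bit 3; 13 bits remain
Read 4: bits[19:24] width=5 -> value=17 (bin 10001); offset now 24 = byte 3 bit 0; 8 bits remain
Read 5: bits[24:30] width=6 -> value=10 (bin 001010); offset now 30 = byte 3 bit 6; 2 bits remain
Read 6: bits[30:32] width=2 -> value=1 (bin 01); offset now 32 = byte 4 bit 0; 0 bits remain

Answer: 32 1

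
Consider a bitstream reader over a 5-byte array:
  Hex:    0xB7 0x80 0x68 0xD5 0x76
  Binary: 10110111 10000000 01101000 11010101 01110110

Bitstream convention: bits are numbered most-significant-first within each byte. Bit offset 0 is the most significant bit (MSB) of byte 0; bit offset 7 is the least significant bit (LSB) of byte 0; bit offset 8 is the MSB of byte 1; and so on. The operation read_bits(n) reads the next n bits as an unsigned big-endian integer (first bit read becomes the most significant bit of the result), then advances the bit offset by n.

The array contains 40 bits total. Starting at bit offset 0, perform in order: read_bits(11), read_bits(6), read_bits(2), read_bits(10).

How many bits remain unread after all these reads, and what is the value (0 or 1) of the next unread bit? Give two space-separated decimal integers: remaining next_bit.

Answer: 11 1

Derivation:
Read 1: bits[0:11] width=11 -> value=1468 (bin 10110111100); offset now 11 = byte 1 bit 3; 29 bits remain
Read 2: bits[11:17] width=6 -> value=0 (bin 000000); offset now 17 = byte 2 bit 1; 23 bits remain
Read 3: bits[17:19] width=2 -> value=3 (bin 11); offset now 19 = byte 2 bit 3; 21 bits remain
Read 4: bits[19:29] width=10 -> value=282 (bin 0100011010); offset now 29 = byte 3 bit 5; 11 bits remain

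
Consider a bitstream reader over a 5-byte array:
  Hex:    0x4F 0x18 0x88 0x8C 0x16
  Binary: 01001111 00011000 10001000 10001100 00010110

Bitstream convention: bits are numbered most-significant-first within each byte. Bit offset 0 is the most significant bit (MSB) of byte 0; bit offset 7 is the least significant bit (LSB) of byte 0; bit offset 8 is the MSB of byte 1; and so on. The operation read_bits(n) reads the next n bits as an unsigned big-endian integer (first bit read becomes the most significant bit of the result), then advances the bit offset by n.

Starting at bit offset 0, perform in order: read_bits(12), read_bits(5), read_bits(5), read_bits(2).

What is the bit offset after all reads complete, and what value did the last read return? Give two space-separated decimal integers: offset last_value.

Answer: 24 0

Derivation:
Read 1: bits[0:12] width=12 -> value=1265 (bin 010011110001); offset now 12 = byte 1 bit 4; 28 bits remain
Read 2: bits[12:17] width=5 -> value=17 (bin 10001); offset now 17 = byte 2 bit 1; 23 bits remain
Read 3: bits[17:22] width=5 -> value=2 (bin 00010); offset now 22 = byte 2 bit 6; 18 bits remain
Read 4: bits[22:24] width=2 -> value=0 (bin 00); offset now 24 = byte 3 bit 0; 16 bits remain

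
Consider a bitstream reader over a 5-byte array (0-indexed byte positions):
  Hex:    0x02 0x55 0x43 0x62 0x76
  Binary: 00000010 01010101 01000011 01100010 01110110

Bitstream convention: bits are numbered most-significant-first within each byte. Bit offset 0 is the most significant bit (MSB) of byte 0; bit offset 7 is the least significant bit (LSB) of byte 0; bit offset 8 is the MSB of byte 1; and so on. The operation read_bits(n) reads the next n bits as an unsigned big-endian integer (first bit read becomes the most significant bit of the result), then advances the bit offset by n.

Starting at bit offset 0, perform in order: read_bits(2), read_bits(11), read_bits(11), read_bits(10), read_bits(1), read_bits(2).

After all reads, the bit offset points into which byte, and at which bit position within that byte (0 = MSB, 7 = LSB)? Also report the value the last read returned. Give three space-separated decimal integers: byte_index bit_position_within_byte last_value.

Answer: 4 5 2

Derivation:
Read 1: bits[0:2] width=2 -> value=0 (bin 00); offset now 2 = byte 0 bit 2; 38 bits remain
Read 2: bits[2:13] width=11 -> value=74 (bin 00001001010); offset now 13 = byte 1 bit 5; 27 bits remain
Read 3: bits[13:24] width=11 -> value=1347 (bin 10101000011); offset now 24 = byte 3 bit 0; 16 bits remain
Read 4: bits[24:34] width=10 -> value=393 (bin 0110001001); offset now 34 = byte 4 bit 2; 6 bits remain
Read 5: bits[34:35] width=1 -> value=1 (bin 1); offset now 35 = byte 4 bit 3; 5 bits remain
Read 6: bits[35:37] width=2 -> value=2 (bin 10); offset now 37 = byte 4 bit 5; 3 bits remain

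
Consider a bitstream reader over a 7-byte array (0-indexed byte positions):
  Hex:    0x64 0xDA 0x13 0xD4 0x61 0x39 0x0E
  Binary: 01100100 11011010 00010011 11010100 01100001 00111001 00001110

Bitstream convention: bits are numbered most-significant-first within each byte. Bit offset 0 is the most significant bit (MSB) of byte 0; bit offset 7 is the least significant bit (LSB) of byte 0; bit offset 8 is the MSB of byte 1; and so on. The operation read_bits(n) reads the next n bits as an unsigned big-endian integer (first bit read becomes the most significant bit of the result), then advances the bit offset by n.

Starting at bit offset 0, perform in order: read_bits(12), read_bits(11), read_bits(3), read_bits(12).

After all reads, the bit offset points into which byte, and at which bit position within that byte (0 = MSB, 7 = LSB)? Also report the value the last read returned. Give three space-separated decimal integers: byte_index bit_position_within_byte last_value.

Answer: 4 6 1304

Derivation:
Read 1: bits[0:12] width=12 -> value=1613 (bin 011001001101); offset now 12 = byte 1 bit 4; 44 bits remain
Read 2: bits[12:23] width=11 -> value=1289 (bin 10100001001); offset now 23 = byte 2 bit 7; 33 bits remain
Read 3: bits[23:26] width=3 -> value=7 (bin 111); offset now 26 = byte 3 bit 2; 30 bits remain
Read 4: bits[26:38] width=12 -> value=1304 (bin 010100011000); offset now 38 = byte 4 bit 6; 18 bits remain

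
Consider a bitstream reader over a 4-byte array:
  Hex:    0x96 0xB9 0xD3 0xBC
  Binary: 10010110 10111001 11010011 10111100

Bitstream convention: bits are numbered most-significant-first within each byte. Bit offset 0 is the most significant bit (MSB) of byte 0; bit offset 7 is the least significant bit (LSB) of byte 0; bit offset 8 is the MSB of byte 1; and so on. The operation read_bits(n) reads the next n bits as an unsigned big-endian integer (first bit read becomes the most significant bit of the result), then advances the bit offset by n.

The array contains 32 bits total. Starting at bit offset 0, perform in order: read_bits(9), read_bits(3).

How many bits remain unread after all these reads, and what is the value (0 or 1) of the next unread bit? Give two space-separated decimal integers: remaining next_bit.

Answer: 20 1

Derivation:
Read 1: bits[0:9] width=9 -> value=301 (bin 100101101); offset now 9 = byte 1 bit 1; 23 bits remain
Read 2: bits[9:12] width=3 -> value=3 (bin 011); offset now 12 = byte 1 bit 4; 20 bits remain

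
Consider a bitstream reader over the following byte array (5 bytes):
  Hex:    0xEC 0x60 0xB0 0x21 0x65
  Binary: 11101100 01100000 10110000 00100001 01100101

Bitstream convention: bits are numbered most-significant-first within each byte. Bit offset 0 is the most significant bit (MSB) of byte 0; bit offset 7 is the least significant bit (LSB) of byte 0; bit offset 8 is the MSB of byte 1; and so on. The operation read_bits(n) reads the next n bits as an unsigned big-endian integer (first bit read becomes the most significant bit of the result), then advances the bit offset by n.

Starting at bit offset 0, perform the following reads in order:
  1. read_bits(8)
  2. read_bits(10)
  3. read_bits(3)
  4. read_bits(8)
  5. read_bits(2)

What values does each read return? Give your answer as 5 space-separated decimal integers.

Answer: 236 386 6 4 0

Derivation:
Read 1: bits[0:8] width=8 -> value=236 (bin 11101100); offset now 8 = byte 1 bit 0; 32 bits remain
Read 2: bits[8:18] width=10 -> value=386 (bin 0110000010); offset now 18 = byte 2 bit 2; 22 bits remain
Read 3: bits[18:21] width=3 -> value=6 (bin 110); offset now 21 = byte 2 bit 5; 19 bits remain
Read 4: bits[21:29] width=8 -> value=4 (bin 00000100); offset now 29 = byte 3 bit 5; 11 bits remain
Read 5: bits[29:31] width=2 -> value=0 (bin 00); offset now 31 = byte 3 bit 7; 9 bits remain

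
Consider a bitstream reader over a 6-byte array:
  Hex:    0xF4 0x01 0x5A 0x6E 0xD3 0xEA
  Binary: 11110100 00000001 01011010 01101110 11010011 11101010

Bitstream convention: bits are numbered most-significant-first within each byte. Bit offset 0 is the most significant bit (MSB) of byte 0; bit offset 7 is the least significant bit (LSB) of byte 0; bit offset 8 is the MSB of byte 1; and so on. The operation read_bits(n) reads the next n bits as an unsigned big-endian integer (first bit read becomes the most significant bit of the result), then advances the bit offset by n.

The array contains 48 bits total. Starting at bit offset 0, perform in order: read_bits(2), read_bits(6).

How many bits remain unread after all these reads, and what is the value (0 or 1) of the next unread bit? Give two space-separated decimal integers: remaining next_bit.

Read 1: bits[0:2] width=2 -> value=3 (bin 11); offset now 2 = byte 0 bit 2; 46 bits remain
Read 2: bits[2:8] width=6 -> value=52 (bin 110100); offset now 8 = byte 1 bit 0; 40 bits remain

Answer: 40 0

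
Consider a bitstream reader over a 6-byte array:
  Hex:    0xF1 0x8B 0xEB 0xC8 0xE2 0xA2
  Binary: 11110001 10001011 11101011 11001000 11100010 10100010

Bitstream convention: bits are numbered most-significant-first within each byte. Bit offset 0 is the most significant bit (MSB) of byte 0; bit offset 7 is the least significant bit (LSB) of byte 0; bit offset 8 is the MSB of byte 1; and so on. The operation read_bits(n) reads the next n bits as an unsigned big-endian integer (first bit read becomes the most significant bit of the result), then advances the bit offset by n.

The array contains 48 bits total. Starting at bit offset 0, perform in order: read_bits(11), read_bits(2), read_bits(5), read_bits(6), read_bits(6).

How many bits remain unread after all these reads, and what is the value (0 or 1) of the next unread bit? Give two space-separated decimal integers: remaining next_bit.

Answer: 18 0

Derivation:
Read 1: bits[0:11] width=11 -> value=1932 (bin 11110001100); offset now 11 = byte 1 bit 3; 37 bits remain
Read 2: bits[11:13] width=2 -> value=1 (bin 01); offset now 13 = byte 1 bit 5; 35 bits remain
Read 3: bits[13:18] width=5 -> value=15 (bin 01111); offset now 18 = byte 2 bit 2; 30 bits remain
Read 4: bits[18:24] width=6 -> value=43 (bin 101011); offset now 24 = byte 3 bit 0; 24 bits remain
Read 5: bits[24:30] width=6 -> value=50 (bin 110010); offset now 30 = byte 3 bit 6; 18 bits remain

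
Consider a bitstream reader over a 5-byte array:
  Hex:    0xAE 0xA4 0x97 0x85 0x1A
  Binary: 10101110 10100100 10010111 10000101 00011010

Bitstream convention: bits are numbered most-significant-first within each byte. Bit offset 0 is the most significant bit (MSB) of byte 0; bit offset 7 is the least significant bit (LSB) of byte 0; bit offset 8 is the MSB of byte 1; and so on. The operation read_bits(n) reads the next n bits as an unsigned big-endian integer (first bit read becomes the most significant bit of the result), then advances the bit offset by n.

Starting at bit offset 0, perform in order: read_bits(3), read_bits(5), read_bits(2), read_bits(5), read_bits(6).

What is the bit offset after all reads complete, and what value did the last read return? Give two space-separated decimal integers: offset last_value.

Answer: 21 18

Derivation:
Read 1: bits[0:3] width=3 -> value=5 (bin 101); offset now 3 = byte 0 bit 3; 37 bits remain
Read 2: bits[3:8] width=5 -> value=14 (bin 01110); offset now 8 = byte 1 bit 0; 32 bits remain
Read 3: bits[8:10] width=2 -> value=2 (bin 10); offset now 10 = byte 1 bit 2; 30 bits remain
Read 4: bits[10:15] width=5 -> value=18 (bin 10010); offset now 15 = byte 1 bit 7; 25 bits remain
Read 5: bits[15:21] width=6 -> value=18 (bin 010010); offset now 21 = byte 2 bit 5; 19 bits remain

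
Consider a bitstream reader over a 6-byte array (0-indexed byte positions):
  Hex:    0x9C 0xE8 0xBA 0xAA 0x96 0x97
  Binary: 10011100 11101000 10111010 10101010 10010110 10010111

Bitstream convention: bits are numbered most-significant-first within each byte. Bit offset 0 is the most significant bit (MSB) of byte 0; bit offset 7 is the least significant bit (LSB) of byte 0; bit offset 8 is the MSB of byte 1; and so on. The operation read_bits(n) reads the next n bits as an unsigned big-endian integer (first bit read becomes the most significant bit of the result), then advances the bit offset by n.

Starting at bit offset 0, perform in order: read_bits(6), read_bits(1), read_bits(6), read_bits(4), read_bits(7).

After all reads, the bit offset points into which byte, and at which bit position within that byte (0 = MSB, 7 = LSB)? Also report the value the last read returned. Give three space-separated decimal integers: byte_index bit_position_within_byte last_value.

Answer: 3 0 58

Derivation:
Read 1: bits[0:6] width=6 -> value=39 (bin 100111); offset now 6 = byte 0 bit 6; 42 bits remain
Read 2: bits[6:7] width=1 -> value=0 (bin 0); offset now 7 = byte 0 bit 7; 41 bits remain
Read 3: bits[7:13] width=6 -> value=29 (bin 011101); offset now 13 = byte 1 bit 5; 35 bits remain
Read 4: bits[13:17] width=4 -> value=1 (bin 0001); offset now 17 = byte 2 bit 1; 31 bits remain
Read 5: bits[17:24] width=7 -> value=58 (bin 0111010); offset now 24 = byte 3 bit 0; 24 bits remain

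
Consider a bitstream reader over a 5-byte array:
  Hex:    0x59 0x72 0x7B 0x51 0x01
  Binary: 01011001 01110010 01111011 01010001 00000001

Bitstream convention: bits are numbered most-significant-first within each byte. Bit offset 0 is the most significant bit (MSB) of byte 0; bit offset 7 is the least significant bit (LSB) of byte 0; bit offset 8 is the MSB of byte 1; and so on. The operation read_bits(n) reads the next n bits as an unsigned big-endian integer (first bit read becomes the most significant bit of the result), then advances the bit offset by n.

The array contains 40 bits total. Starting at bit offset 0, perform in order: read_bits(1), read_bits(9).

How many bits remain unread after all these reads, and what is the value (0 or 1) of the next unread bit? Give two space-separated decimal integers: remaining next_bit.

Answer: 30 1

Derivation:
Read 1: bits[0:1] width=1 -> value=0 (bin 0); offset now 1 = byte 0 bit 1; 39 bits remain
Read 2: bits[1:10] width=9 -> value=357 (bin 101100101); offset now 10 = byte 1 bit 2; 30 bits remain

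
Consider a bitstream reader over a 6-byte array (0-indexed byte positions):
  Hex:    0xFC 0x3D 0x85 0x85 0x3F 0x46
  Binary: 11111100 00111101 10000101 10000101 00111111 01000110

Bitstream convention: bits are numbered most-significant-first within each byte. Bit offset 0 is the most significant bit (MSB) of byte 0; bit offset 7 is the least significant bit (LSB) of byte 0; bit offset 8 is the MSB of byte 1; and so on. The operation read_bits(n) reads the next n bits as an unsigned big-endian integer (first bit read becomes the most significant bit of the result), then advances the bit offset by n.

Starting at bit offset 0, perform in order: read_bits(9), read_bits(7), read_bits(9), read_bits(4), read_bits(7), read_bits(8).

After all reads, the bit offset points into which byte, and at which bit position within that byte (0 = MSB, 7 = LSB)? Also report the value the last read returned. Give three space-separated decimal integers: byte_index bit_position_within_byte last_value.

Read 1: bits[0:9] width=9 -> value=504 (bin 111111000); offset now 9 = byte 1 bit 1; 39 bits remain
Read 2: bits[9:16] width=7 -> value=61 (bin 0111101); offset now 16 = byte 2 bit 0; 32 bits remain
Read 3: bits[16:25] width=9 -> value=267 (bin 100001011); offset now 25 = byte 3 bit 1; 23 bits remain
Read 4: bits[25:29] width=4 -> value=0 (bin 0000); offset now 29 = byte 3 bit 5; 19 bits remain
Read 5: bits[29:36] width=7 -> value=83 (bin 1010011); offset now 36 = byte 4 bit 4; 12 bits remain
Read 6: bits[36:44] width=8 -> value=244 (bin 11110100); offset now 44 = byte 5 bit 4; 4 bits remain

Answer: 5 4 244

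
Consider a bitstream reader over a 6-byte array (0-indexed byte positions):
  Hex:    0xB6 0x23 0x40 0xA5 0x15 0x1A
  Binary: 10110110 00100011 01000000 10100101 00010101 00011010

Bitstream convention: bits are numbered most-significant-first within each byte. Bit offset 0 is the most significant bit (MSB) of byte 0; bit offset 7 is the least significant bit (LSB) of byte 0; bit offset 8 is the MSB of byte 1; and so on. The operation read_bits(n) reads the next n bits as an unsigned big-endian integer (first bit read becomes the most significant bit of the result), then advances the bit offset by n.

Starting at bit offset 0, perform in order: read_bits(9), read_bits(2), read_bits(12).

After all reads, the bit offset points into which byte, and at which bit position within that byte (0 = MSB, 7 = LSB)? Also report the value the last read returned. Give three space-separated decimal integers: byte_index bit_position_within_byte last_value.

Read 1: bits[0:9] width=9 -> value=364 (bin 101101100); offset now 9 = byte 1 bit 1; 39 bits remain
Read 2: bits[9:11] width=2 -> value=1 (bin 01); offset now 11 = byte 1 bit 3; 37 bits remain
Read 3: bits[11:23] width=12 -> value=416 (bin 000110100000); offset now 23 = byte 2 bit 7; 25 bits remain

Answer: 2 7 416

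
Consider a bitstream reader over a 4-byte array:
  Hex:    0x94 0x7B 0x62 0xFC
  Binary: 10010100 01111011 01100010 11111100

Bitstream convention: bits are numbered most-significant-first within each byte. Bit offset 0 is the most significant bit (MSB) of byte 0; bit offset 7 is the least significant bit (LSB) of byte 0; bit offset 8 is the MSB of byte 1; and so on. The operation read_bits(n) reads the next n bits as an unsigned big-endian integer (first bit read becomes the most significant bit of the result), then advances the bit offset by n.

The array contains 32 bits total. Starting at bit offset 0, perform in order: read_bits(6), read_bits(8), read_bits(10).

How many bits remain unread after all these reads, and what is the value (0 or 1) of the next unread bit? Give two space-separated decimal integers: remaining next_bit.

Read 1: bits[0:6] width=6 -> value=37 (bin 100101); offset now 6 = byte 0 bit 6; 26 bits remain
Read 2: bits[6:14] width=8 -> value=30 (bin 00011110); offset now 14 = byte 1 bit 6; 18 bits remain
Read 3: bits[14:24] width=10 -> value=866 (bin 1101100010); offset now 24 = byte 3 bit 0; 8 bits remain

Answer: 8 1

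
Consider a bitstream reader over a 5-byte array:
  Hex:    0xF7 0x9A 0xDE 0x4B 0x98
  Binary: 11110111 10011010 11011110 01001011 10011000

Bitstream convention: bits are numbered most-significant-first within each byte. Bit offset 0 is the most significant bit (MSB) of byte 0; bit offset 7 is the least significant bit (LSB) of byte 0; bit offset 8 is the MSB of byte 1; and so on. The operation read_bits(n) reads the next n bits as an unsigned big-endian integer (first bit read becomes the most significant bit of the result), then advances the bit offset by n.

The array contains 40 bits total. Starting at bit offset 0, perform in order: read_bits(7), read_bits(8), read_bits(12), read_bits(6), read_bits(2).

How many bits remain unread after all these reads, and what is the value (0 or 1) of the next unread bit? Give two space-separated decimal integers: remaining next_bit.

Read 1: bits[0:7] width=7 -> value=123 (bin 1111011); offset now 7 = byte 0 bit 7; 33 bits remain
Read 2: bits[7:15] width=8 -> value=205 (bin 11001101); offset now 15 = byte 1 bit 7; 25 bits remain
Read 3: bits[15:27] width=12 -> value=1778 (bin 011011110010); offset now 27 = byte 3 bit 3; 13 bits remain
Read 4: bits[27:33] width=6 -> value=23 (bin 010111); offset now 33 = byte 4 bit 1; 7 bits remain
Read 5: bits[33:35] width=2 -> value=0 (bin 00); offset now 35 = byte 4 bit 3; 5 bits remain

Answer: 5 1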